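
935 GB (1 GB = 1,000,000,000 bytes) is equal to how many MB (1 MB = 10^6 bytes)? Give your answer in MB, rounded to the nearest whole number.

935,000 MB

935 GB × 1,000,000,000 bytes/GB = 935,000,000,000 bytes
1 MB = 1,000,000 bytes
935,000,000,000 / 1,000,000 = 935,000 MB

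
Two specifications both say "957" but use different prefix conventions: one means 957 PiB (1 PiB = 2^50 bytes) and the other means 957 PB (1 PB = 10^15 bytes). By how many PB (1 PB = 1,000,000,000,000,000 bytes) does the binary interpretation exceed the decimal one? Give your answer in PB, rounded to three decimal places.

120.486 PB

957 PiB = 957 × 1,125,899,906,842,624 = 1,077,486,210,848,391,168 bytes
957 PB = 957 × 1,000,000,000,000,000 = 957,000,000,000,000,000 bytes
difference = 120,486,210,848,391,168 bytes
120,486,210,848,391,168 / 1,000,000,000,000,000 = 120.486 PB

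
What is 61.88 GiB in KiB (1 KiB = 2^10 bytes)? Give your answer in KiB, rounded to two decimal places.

64,885,882.88 KiB

61.88 GiB = 61.88 × 2^30 bytes = 66,443,144,069.12 bytes
1 KiB = 1,024 bytes
66,443,144,069.12 / 1,024 = 64,885,882.88 KiB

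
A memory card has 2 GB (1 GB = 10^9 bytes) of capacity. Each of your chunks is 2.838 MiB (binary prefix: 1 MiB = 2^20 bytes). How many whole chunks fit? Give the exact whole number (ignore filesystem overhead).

672

Capacity: 2 GB = 2,000,000,000 bytes
Per item: 2.838 MiB = 2,975,858.688 bytes
⌊2,000,000,000 / 2,975,858.688⌋ = 672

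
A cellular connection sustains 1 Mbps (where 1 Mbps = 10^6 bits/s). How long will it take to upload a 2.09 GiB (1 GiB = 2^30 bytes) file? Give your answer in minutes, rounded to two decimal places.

299.22 minutes

2.09 GiB = 2,244,120,412.16 bytes = 17,952,963,297.28 bits
1 Mbps = 1,000,000 bits/s
time = 17,952,963,297.28 / 1,000,000 = 17,952.963 s
17,952.963 s / 60 = 299.22 minutes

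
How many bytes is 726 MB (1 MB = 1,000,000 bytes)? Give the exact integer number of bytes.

726 × 1,000,000 = 726,000,000 bytes  (1 MB = 10^6 bytes)

726,000,000 bytes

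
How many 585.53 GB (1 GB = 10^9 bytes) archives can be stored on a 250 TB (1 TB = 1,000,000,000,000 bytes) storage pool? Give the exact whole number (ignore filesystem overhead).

426

Capacity: 250 TB = 250,000,000,000,000 bytes
Per item: 585.53 GB = 585,530,000,000 bytes
⌊250,000,000,000,000 / 585,530,000,000⌋ = 426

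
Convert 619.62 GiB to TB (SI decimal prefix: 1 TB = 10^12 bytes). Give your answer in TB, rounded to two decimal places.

619.62 GiB = 619.62 × 2^30 bytes = 665,311,908,986.88 bytes
1 TB = 1,000,000,000,000 bytes
665,311,908,986.88 / 1,000,000,000,000 = 0.67 TB

0.67 TB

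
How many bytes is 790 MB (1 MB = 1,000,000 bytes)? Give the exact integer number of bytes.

790 × 1,000,000 = 790,000,000 bytes

790,000,000 bytes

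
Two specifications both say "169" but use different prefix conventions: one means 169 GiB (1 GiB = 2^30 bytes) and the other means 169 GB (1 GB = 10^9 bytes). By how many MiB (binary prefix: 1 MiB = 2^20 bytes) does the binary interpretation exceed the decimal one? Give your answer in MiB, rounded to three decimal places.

169 GiB = 169 × 1,073,741,824 = 181,462,368,256 bytes
169 GB = 169 × 1,000,000,000 = 169,000,000,000 bytes
difference = 12,462,368,256 bytes
12,462,368,256 / 1,048,576 = 11,885.041 MiB

11,885.041 MiB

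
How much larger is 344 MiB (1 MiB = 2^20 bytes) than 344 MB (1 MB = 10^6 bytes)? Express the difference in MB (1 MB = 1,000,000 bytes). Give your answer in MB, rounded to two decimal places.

16.71 MB

344 MiB = 344 × 1,048,576 = 360,710,144 bytes
344 MB = 344 × 1,000,000 = 344,000,000 bytes
difference = 16,710,144 bytes
16,710,144 / 1,000,000 = 16.71 MB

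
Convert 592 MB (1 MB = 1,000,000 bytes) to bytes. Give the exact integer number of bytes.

592 × 1,000,000 = 592,000,000 bytes  (1 MB = 10^6 bytes)

592,000,000 bytes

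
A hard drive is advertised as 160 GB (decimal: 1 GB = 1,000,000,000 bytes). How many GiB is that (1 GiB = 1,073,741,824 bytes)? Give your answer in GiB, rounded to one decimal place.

160 GB × 1,000,000,000 bytes/GB = 160,000,000,000 bytes
1 GiB = 1,073,741,824 bytes
160,000,000,000 / 1,073,741,824 = 149.0 GiB

149.0 GiB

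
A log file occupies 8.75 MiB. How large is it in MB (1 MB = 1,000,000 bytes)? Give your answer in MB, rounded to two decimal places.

8.75 MiB = 8.75 × 2^20 bytes = 9,175,040 bytes
1 MB = 10^6 bytes = 1,000,000 bytes
9,175,040 / 1,000,000 = 9.18 MB

9.18 MB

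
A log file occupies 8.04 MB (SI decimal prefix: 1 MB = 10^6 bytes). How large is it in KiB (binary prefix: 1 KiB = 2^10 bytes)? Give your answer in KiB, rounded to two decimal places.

8.04 MB × 1,000,000 bytes/MB = 8,040,000 bytes
1 KiB = 2^10 bytes = 1,024 bytes
8,040,000 / 1,024 = 7,851.56 KiB

7,851.56 KiB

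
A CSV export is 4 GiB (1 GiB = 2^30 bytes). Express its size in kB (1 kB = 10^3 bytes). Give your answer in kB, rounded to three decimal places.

4,294,967.296 kB

4 GiB = 4 × 2^30 bytes = 4,294,967,296 bytes
1 kB = 1,000 bytes
4,294,967,296 / 1,000 = 4,294,967.296 kB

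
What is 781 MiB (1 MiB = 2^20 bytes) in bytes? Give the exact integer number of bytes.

818,937,856 bytes

781 × 1,048,576 = 818,937,856 bytes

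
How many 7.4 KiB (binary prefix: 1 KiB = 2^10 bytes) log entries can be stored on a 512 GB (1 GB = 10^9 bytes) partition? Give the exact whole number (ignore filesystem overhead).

67,567,567

Capacity: 512 GB = 512,000,000,000 bytes
Per item: 7.4 KiB = 7,577.6 bytes
⌊512,000,000,000 / 7,577.6⌋ = 67,567,567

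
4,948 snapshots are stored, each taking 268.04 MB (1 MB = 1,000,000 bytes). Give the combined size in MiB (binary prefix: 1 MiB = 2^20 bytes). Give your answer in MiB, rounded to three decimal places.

1,264,821.930 MiB

Total = 4,948 × 268.04 MB = 1326261.92 MB
= 1326261.92 × 1,000,000 bytes = 1,326,261,920,000 bytes
1 MiB = 1,048,576 bytes
1,326,261,920,000 / 1,048,576 = 1,264,821.930 MiB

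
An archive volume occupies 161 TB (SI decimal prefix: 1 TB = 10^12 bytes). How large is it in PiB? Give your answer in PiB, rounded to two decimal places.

0.14 PiB

161 TB × 1,000,000,000,000 bytes/TB = 161,000,000,000,000 bytes
1 PiB = 1,125,899,906,842,624 bytes
161,000,000,000,000 / 1,125,899,906,842,624 = 0.14 PiB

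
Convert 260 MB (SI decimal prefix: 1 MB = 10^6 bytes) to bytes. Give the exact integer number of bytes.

260 × 1,000,000 = 260,000,000 bytes

260,000,000 bytes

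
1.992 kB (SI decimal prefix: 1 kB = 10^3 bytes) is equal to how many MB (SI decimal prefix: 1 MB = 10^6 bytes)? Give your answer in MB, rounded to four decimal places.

1.992 kB × 1,000 bytes/kB = 1,992 bytes
1 MB = 10^6 bytes = 1,000,000 bytes
1,992 / 1,000,000 = 0.0020 MB

0.0020 MB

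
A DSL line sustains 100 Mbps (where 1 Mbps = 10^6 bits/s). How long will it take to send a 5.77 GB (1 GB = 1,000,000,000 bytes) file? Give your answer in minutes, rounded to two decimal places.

7.69 minutes

5.77 GB = 5,770,000,000 bytes = 46,160,000,000 bits
100 Mbps = 100,000,000 bits/s
time = 46,160,000,000 / 100,000,000 = 461.600 s
461.600 s / 60 = 7.69 minutes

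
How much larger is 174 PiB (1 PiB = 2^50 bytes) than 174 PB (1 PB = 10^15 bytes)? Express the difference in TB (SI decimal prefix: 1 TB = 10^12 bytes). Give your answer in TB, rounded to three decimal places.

174 PiB = 174 × 1,125,899,906,842,624 = 195,906,583,790,616,576 bytes
174 PB = 174 × 1,000,000,000,000,000 = 174,000,000,000,000,000 bytes
difference = 21,906,583,790,616,576 bytes
21,906,583,790,616,576 / 1,000,000,000,000 = 21,906.584 TB

21,906.584 TB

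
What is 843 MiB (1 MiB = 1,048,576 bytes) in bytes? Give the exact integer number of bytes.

883,949,568 bytes

843 × 1,048,576 = 883,949,568 bytes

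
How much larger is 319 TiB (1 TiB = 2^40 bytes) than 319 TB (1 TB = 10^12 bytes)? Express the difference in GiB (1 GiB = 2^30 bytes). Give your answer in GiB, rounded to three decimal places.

319 TiB = 319 × 1,099,511,627,776 = 350,744,209,260,544 bytes
319 TB = 319 × 1,000,000,000,000 = 319,000,000,000,000 bytes
difference = 31,744,209,260,544 bytes
31,744,209,260,544 / 1,073,741,824 = 29,564.099 GiB

29,564.099 GiB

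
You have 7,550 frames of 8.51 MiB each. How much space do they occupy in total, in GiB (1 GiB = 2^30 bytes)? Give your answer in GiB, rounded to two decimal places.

Total = 7,550 × 8.51 MiB = 64250.5 MiB
= 64250.5 × 1,048,576 bytes = 67,371,532,288 bytes
1 GiB = 1,073,741,824 bytes
67,371,532,288 / 1,073,741,824 = 62.74 GiB

62.74 GiB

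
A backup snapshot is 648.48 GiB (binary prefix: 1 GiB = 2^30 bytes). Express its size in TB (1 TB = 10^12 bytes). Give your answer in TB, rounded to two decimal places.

0.70 TB

648.48 GiB × 1,073,741,824 bytes/GiB = 696,300,098,027.52 bytes
1 TB = 1,000,000,000,000 bytes
696,300,098,027.52 / 1,000,000,000,000 = 0.70 TB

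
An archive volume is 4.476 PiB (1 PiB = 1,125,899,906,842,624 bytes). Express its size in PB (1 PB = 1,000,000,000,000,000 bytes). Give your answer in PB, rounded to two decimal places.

5.04 PB

4.476 PiB = 4.476 × 2^50 bytes = 5,039,527,983,027,585.024 bytes
1 PB = 1,000,000,000,000,000 bytes
5,039,527,983,027,585.024 / 1,000,000,000,000,000 = 5.04 PB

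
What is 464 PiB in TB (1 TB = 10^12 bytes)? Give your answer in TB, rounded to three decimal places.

464 PiB × 1,125,899,906,842,624 bytes/PiB = 522,417,556,774,977,536 bytes
1 TB = 10^12 bytes = 1,000,000,000,000 bytes
522,417,556,774,977,536 / 1,000,000,000,000 = 522,417.557 TB

522,417.557 TB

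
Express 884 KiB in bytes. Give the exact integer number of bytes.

905,216 bytes

884 × 1,024 = 905,216 bytes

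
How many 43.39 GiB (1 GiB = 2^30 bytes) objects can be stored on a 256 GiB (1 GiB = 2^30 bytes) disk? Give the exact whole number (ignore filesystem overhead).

5

Capacity: 256 GiB = 274,877,906,944 bytes
Per item: 43.39 GiB = 46,589,657,743.36 bytes
⌊274,877,906,944 / 46,589,657,743.36⌋ = 5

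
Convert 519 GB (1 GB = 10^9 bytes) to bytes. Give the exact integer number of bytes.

519,000,000,000 bytes

519 × 1,000,000,000 = 519,000,000,000 bytes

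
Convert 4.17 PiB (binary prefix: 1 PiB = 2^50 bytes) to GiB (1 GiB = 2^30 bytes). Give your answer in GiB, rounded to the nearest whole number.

4.17 PiB = 4.17 × 2^50 bytes = 4,695,002,611,533,742.08 bytes
1 GiB = 1,073,741,824 bytes
4,695,002,611,533,742.08 / 1,073,741,824 = 4,372,562 GiB

4,372,562 GiB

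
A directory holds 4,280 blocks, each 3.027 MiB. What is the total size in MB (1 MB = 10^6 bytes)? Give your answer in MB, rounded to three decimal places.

Total = 4,280 × 3.027 MiB = 12955.56 MiB
= 12955.56 × 1,048,576 bytes = 13,584,889,282.56 bytes
1 MB = 1,000,000 bytes
13,584,889,282.56 / 1,000,000 = 13,584.889 MB

13,584.889 MB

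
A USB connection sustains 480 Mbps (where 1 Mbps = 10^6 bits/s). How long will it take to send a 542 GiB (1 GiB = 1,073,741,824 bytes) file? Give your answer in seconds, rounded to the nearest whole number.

542 GiB = 581,968,068,608 bytes = 4,655,744,548,864 bits
480 Mbps = 480,000,000 bits/s
time = 4,655,744,548,864 / 480,000,000 = 9,699 s

9,699 seconds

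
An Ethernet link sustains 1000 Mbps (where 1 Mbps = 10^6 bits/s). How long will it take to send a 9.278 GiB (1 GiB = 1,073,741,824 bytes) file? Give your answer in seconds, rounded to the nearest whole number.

9.278 GiB = 9,962,176,643.072 bytes = 79,697,413,144.576 bits
1000 Mbps = 1,000,000,000 bits/s
time = 79,697,413,144.576 / 1,000,000,000 = 80 s

80 seconds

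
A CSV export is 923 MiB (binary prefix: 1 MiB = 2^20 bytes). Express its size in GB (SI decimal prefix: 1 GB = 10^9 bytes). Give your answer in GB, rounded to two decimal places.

923 MiB = 923 × 2^20 bytes = 967,835,648 bytes
1 GB = 10^9 bytes = 1,000,000,000 bytes
967,835,648 / 1,000,000,000 = 0.97 GB

0.97 GB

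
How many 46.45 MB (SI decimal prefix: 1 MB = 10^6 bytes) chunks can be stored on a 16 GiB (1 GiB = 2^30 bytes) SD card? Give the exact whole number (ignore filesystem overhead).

369

Capacity: 16 GiB = 17,179,869,184 bytes
Per item: 46.45 MB = 46,450,000 bytes
⌊17,179,869,184 / 46,450,000⌋ = 369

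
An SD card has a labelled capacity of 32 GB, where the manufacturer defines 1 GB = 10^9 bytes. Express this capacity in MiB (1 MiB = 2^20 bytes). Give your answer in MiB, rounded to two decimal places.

32 GB = 32 × 10^9 bytes = 32,000,000,000 bytes
1 MiB = 1,048,576 bytes
32,000,000,000 / 1,048,576 = 30,517.58 MiB

30,517.58 MiB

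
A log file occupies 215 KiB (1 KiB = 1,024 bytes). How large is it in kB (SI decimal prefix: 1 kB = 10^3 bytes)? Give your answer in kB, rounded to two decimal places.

220.16 kB

215 KiB = 215 × 2^10 bytes = 220,160 bytes
1 kB = 1,000 bytes
220,160 / 1,000 = 220.16 kB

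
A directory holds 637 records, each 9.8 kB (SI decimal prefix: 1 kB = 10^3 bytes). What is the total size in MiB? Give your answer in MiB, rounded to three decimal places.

Total = 637 × 9.8 kB = 6242.6 kB
= 6242.6 × 1,000 bytes = 6,242,600 bytes
1 MiB = 1,048,576 bytes
6,242,600 / 1,048,576 = 5.953 MiB

5.953 MiB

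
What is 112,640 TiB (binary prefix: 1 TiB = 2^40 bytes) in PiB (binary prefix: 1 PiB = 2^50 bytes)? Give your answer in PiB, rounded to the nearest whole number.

110 PiB

112,640 TiB = 112,640 × 2^40 bytes = 123,848,989,752,688,640 bytes
1 PiB = 2^50 bytes = 1,125,899,906,842,624 bytes
123,848,989,752,688,640 / 1,125,899,906,842,624 = 110 PiB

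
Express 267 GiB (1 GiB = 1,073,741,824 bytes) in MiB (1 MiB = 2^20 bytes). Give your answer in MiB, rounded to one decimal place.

267 GiB × 1,073,741,824 bytes/GiB = 286,689,067,008 bytes
1 MiB = 2^20 bytes = 1,048,576 bytes
286,689,067,008 / 1,048,576 = 273,408.0 MiB

273,408.0 MiB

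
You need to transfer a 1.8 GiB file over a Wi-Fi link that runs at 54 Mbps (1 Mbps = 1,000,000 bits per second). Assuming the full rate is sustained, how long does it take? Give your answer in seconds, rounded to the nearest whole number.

286 seconds

1.8 GiB = 1,932,735,283.2 bytes = 15,461,882,265.6 bits
54 Mbps = 54,000,000 bits/s
time = 15,461,882,265.6 / 54,000,000 = 286 s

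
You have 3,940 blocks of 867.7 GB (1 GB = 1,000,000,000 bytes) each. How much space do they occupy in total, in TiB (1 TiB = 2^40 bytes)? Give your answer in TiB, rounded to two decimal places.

3,109.32 TiB

Total = 3,940 × 867.7 GB = 3,418,738 GB
= 3,418,738 × 1,000,000,000 bytes = 3,418,738,000,000,000 bytes
1 TiB = 1,099,511,627,776 bytes
3,418,738,000,000,000 / 1,099,511,627,776 = 3,109.32 TiB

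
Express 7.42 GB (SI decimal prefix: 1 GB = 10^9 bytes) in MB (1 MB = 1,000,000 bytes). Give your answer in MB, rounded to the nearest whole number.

7,420 MB

7.42 GB × 1,000,000,000 bytes/GB = 7,420,000,000 bytes
1 MB = 10^6 bytes = 1,000,000 bytes
7,420,000,000 / 1,000,000 = 7,420 MB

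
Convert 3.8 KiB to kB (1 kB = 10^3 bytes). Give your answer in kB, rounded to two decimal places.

3.8 KiB × 1,024 bytes/KiB = 3,891.2 bytes
1 kB = 10^3 bytes = 1,000 bytes
3,891.2 / 1,000 = 3.89 kB

3.89 kB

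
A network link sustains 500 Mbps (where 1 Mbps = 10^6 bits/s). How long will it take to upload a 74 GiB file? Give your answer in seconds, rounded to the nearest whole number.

74 GiB = 79,456,894,976 bytes = 635,655,159,808 bits
500 Mbps = 500,000,000 bits/s
time = 635,655,159,808 / 500,000,000 = 1,271 s

1,271 seconds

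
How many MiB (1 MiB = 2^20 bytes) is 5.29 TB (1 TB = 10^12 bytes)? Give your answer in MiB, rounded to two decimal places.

5.29 TB × 1,000,000,000,000 bytes/TB = 5,290,000,000,000 bytes
1 MiB = 1,048,576 bytes
5,290,000,000,000 / 1,048,576 = 5,044,937.13 MiB

5,044,937.13 MiB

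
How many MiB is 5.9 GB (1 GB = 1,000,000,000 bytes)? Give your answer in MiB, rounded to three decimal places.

5,626.678 MiB

5.9 GB = 5.9 × 10^9 bytes = 5,900,000,000 bytes
1 MiB = 2^20 bytes = 1,048,576 bytes
5,900,000,000 / 1,048,576 = 5,626.678 MiB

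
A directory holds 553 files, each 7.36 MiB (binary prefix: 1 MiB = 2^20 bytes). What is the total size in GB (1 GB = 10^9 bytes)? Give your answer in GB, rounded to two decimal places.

4.27 GB

Total = 553 × 7.36 MiB = 4070.08 MiB
= 4070.08 × 1,048,576 bytes = 4,267,788,206.08 bytes
1 GB = 1,000,000,000 bytes
4,267,788,206.08 / 1,000,000,000 = 4.27 GB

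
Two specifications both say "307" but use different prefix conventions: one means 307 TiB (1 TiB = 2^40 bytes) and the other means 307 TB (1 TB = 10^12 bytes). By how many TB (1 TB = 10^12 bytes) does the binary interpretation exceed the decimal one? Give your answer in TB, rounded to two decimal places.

307 TiB = 307 × 1,099,511,627,776 = 337,550,069,727,232 bytes
307 TB = 307 × 1,000,000,000,000 = 307,000,000,000,000 bytes
difference = 30,550,069,727,232 bytes
30,550,069,727,232 / 1,000,000,000,000 = 30.55 TB

30.55 TB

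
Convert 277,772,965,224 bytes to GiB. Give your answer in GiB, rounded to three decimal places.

258.696 GiB

277,772,965,224 bytes given.
1 GiB = 2^30 bytes = 1,073,741,824 bytes
277,772,965,224 / 1,073,741,824 = 258.696 GiB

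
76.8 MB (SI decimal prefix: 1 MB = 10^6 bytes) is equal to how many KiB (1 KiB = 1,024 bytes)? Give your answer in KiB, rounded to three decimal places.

75,000.000 KiB

76.8 MB × 1,000,000 bytes/MB = 76,800,000 bytes
1 KiB = 1,024 bytes
76,800,000 / 1,024 = 75,000.000 KiB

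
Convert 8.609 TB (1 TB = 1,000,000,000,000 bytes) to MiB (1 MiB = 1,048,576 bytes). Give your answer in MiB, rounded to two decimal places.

8.609 TB × 1,000,000,000,000 bytes/TB = 8,609,000,000,000 bytes
1 MiB = 1,048,576 bytes
8,609,000,000,000 / 1,048,576 = 8,210,182.19 MiB

8,210,182.19 MiB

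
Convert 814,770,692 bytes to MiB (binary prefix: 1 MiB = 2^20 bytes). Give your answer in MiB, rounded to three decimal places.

814,770,692 bytes given.
1 MiB = 1,048,576 bytes
814,770,692 / 1,048,576 = 777.026 MiB

777.026 MiB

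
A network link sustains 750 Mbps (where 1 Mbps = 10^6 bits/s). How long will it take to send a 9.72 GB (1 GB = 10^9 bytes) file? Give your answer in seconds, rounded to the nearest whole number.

9.72 GB = 9,720,000,000 bytes = 77,760,000,000 bits
750 Mbps = 750,000,000 bits/s
time = 77,760,000,000 / 750,000,000 = 104 s

104 seconds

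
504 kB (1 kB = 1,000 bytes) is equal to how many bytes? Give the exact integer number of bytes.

504,000 bytes

504 × 1,000 = 504,000 bytes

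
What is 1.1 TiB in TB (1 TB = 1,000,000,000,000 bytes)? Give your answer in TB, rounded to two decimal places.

1.1 TiB = 1.1 × 2^40 bytes = 1,209,462,790,553.6 bytes
1 TB = 1,000,000,000,000 bytes
1,209,462,790,553.6 / 1,000,000,000,000 = 1.21 TB

1.21 TB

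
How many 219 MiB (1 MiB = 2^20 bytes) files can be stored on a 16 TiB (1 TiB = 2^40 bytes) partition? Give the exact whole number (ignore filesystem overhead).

Capacity: 16 TiB = 17,592,186,044,416 bytes
Per item: 219 MiB = 229,638,144 bytes
⌊17,592,186,044,416 / 229,638,144⌋ = 76,608

76,608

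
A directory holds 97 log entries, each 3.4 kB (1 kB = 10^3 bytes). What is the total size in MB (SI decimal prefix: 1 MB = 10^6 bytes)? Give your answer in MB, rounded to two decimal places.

0.33 MB

Total = 97 × 3.4 kB = 329.8 kB
= 329.8 × 1,000 bytes = 329,800 bytes
1 MB = 1,000,000 bytes
329,800 / 1,000,000 = 0.33 MB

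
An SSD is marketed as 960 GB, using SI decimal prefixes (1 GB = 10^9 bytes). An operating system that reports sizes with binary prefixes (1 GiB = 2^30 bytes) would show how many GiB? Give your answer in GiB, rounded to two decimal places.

960 GB = 960 × 10^9 bytes = 960,000,000,000 bytes
1 GiB = 1,073,741,824 bytes
960,000,000,000 / 1,073,741,824 = 894.07 GiB

894.07 GiB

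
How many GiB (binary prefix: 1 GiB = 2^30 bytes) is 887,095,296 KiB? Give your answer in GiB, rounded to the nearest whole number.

846 GiB

887,095,296 KiB = 887,095,296 × 2^10 bytes = 908,385,583,104 bytes
1 GiB = 2^30 bytes = 1,073,741,824 bytes
908,385,583,104 / 1,073,741,824 = 846 GiB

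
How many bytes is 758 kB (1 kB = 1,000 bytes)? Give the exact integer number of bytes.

758,000 bytes

758 × 1,000 = 758,000 bytes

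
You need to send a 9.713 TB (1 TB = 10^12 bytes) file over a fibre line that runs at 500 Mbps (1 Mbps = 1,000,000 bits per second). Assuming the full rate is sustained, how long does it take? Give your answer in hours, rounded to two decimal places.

43.17 hours

9.713 TB = 9,713,000,000,000 bytes = 77,704,000,000,000 bits
500 Mbps = 500,000,000 bits/s
time = 77,704,000,000,000 / 500,000,000 = 155,408.0000 s
155,408.0000 s / 3600 = 43.17 hours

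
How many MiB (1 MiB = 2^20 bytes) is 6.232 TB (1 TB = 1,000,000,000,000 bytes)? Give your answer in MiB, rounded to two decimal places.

5,943,298.34 MiB

6.232 TB = 6.232 × 10^12 bytes = 6,232,000,000,000 bytes
1 MiB = 2^20 bytes = 1,048,576 bytes
6,232,000,000,000 / 1,048,576 = 5,943,298.34 MiB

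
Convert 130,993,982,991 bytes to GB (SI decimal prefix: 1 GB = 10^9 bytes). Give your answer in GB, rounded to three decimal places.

130.994 GB

130,993,982,991 bytes given.
1 GB = 1,000,000,000 bytes
130,993,982,991 / 1,000,000,000 = 130.994 GB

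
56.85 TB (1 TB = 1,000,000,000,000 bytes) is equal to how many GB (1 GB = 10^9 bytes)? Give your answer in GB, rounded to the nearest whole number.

56.85 TB = 56.85 × 10^12 bytes = 56,850,000,000,000 bytes
1 GB = 1,000,000,000 bytes
56,850,000,000,000 / 1,000,000,000 = 56,850 GB

56,850 GB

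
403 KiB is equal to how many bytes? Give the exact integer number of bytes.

403 × 1,024 = 412,672 bytes

412,672 bytes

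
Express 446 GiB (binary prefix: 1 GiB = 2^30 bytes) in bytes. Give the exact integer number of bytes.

446 × 1,073,741,824 = 478,888,853,504 bytes  (1 GiB = 2^30 bytes)

478,888,853,504 bytes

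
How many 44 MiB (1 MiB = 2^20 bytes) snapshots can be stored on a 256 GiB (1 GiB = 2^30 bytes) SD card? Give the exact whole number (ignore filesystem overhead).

Capacity: 256 GiB = 274,877,906,944 bytes
Per item: 44 MiB = 46,137,344 bytes
⌊274,877,906,944 / 46,137,344⌋ = 5,957

5,957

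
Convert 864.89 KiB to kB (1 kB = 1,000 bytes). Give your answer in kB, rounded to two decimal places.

885.65 kB

864.89 KiB × 1,024 bytes/KiB = 885,647.36 bytes
1 kB = 10^3 bytes = 1,000 bytes
885,647.36 / 1,000 = 885.65 kB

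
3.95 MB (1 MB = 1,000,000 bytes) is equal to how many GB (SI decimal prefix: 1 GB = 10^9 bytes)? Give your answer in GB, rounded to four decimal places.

0.0040 GB

3.95 MB = 3.95 × 10^6 bytes = 3,950,000 bytes
1 GB = 10^9 bytes = 1,000,000,000 bytes
3,950,000 / 1,000,000,000 = 0.0040 GB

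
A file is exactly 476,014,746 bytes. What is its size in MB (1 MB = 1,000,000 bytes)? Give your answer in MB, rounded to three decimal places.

476.015 MB

476,014,746 bytes given.
1 MB = 10^6 bytes = 1,000,000 bytes
476,014,746 / 1,000,000 = 476.015 MB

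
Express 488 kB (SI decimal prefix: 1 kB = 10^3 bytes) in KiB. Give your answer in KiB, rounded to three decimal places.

488 kB × 1,000 bytes/kB = 488,000 bytes
1 KiB = 1,024 bytes
488,000 / 1,024 = 476.563 KiB

476.563 KiB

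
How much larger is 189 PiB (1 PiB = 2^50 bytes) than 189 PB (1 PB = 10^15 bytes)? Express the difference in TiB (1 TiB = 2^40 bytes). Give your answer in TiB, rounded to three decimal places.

21,641.501 TiB

189 PiB = 189 × 1,125,899,906,842,624 = 212,795,082,393,255,936 bytes
189 PB = 189 × 1,000,000,000,000,000 = 189,000,000,000,000,000 bytes
difference = 23,795,082,393,255,936 bytes
23,795,082,393,255,936 / 1,099,511,627,776 = 21,641.501 TiB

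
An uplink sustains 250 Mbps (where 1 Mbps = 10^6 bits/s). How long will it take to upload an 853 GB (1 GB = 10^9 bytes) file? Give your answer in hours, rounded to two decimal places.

7.58 hours

853 GB = 853,000,000,000 bytes = 6,824,000,000,000 bits
250 Mbps = 250,000,000 bits/s
time = 6,824,000,000,000 / 250,000,000 = 27,296.0000 s
27,296.0000 s / 3600 = 7.58 hours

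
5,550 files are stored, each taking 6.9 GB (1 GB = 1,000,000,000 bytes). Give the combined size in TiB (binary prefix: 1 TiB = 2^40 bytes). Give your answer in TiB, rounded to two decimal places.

Total = 5,550 × 6.9 GB = 38,295 GB
= 38,295 × 1,000,000,000 bytes = 38,295,000,000,000 bytes
1 TiB = 1,099,511,627,776 bytes
38,295,000,000,000 / 1,099,511,627,776 = 34.83 TiB

34.83 TiB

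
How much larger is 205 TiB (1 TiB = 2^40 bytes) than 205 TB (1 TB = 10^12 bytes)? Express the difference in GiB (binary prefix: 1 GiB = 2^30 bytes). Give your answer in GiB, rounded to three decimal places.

18,998.872 GiB

205 TiB = 205 × 1,099,511,627,776 = 225,399,883,694,080 bytes
205 TB = 205 × 1,000,000,000,000 = 205,000,000,000,000 bytes
difference = 20,399,883,694,080 bytes
20,399,883,694,080 / 1,073,741,824 = 18,998.872 GiB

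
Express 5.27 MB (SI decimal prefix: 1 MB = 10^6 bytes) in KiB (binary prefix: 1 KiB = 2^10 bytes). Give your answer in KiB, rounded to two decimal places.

5.27 MB = 5.27 × 10^6 bytes = 5,270,000 bytes
1 KiB = 1,024 bytes
5,270,000 / 1,024 = 5,146.48 KiB

5,146.48 KiB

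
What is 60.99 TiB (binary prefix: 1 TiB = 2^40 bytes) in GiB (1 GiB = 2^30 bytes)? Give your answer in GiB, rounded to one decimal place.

62,453.8 GiB

60.99 TiB × 1,099,511,627,776 bytes/TiB = 67,059,214,178,058.24 bytes
1 GiB = 2^30 bytes = 1,073,741,824 bytes
67,059,214,178,058.24 / 1,073,741,824 = 62,453.8 GiB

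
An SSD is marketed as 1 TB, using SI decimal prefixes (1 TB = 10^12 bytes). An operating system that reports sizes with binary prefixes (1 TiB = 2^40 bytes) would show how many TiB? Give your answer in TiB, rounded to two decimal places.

0.91 TiB

1 TB = 1 × 10^12 bytes = 1,000,000,000,000 bytes
1 TiB = 1,099,511,627,776 bytes
1,000,000,000,000 / 1,099,511,627,776 = 0.91 TiB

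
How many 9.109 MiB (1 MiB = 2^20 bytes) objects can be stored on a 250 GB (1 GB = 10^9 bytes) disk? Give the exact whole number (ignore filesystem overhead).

Capacity: 250 GB = 250,000,000,000 bytes
Per item: 9.109 MiB = 9,551,478.784 bytes
⌊250,000,000,000 / 9,551,478.784⌋ = 26,173

26,173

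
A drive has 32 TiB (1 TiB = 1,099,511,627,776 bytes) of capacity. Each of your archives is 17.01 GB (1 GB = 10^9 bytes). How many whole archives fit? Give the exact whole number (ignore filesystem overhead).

Capacity: 32 TiB = 35,184,372,088,832 bytes
Per item: 17.01 GB = 17,010,000,000 bytes
⌊35,184,372,088,832 / 17,010,000,000⌋ = 2,068

2,068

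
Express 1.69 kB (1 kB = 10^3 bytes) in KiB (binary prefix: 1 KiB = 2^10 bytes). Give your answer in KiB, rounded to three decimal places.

1.69 kB × 1,000 bytes/kB = 1,690 bytes
1 KiB = 2^10 bytes = 1,024 bytes
1,690 / 1,024 = 1.650 KiB

1.650 KiB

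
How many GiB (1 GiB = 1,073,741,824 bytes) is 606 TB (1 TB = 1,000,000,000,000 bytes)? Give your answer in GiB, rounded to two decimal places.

564,381.48 GiB

606 TB × 1,000,000,000,000 bytes/TB = 606,000,000,000,000 bytes
1 GiB = 1,073,741,824 bytes
606,000,000,000,000 / 1,073,741,824 = 564,381.48 GiB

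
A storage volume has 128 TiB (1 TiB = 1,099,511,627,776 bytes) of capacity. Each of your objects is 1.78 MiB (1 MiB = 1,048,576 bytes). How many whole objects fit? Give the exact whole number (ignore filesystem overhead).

Capacity: 128 TiB = 140,737,488,355,328 bytes
Per item: 1.78 MiB = 1,866,465.28 bytes
⌊140,737,488,355,328 / 1,866,465.28⌋ = 75,403,217

75,403,217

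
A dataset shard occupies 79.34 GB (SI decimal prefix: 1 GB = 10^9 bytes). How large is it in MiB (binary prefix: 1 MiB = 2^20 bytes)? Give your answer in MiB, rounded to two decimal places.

79.34 GB = 79.34 × 10^9 bytes = 79,340,000,000 bytes
1 MiB = 2^20 bytes = 1,048,576 bytes
79,340,000,000 / 1,048,576 = 75,664.52 MiB

75,664.52 MiB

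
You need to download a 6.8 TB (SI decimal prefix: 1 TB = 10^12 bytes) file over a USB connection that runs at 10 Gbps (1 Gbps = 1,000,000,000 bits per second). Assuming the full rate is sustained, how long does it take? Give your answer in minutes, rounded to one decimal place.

6.8 TB = 6,800,000,000,000 bytes = 54,400,000,000,000 bits
10 Gbps = 10,000,000,000 bits/s
time = 54,400,000,000,000 / 10,000,000,000 = 5,440.00 s
5,440.00 s / 60 = 90.7 minutes

90.7 minutes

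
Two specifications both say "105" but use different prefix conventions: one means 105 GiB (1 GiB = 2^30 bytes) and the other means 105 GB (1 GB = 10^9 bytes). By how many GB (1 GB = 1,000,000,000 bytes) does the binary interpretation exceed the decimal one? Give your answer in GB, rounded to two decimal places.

7.74 GB

105 GiB = 105 × 1,073,741,824 = 112,742,891,520 bytes
105 GB = 105 × 1,000,000,000 = 105,000,000,000 bytes
difference = 7,742,891,520 bytes
7,742,891,520 / 1,000,000,000 = 7.74 GB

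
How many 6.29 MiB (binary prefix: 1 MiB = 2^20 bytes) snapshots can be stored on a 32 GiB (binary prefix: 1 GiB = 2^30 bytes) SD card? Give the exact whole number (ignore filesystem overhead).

Capacity: 32 GiB = 34,359,738,368 bytes
Per item: 6.29 MiB = 6,595,543.04 bytes
⌊34,359,738,368 / 6,595,543.04⌋ = 5,209

5,209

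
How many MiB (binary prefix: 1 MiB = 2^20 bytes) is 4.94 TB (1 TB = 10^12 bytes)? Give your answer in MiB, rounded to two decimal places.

4.94 TB × 1,000,000,000,000 bytes/TB = 4,940,000,000,000 bytes
1 MiB = 1,048,576 bytes
4,940,000,000,000 / 1,048,576 = 4,711,151.12 MiB

4,711,151.12 MiB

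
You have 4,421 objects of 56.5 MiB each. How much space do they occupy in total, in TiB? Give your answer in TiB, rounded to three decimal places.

Total = 4,421 × 56.5 MiB = 249786.5 MiB
= 249786.5 × 1,048,576 bytes = 261,920,129,024 bytes
1 TiB = 1,099,511,627,776 bytes
261,920,129,024 / 1,099,511,627,776 = 0.238 TiB

0.238 TiB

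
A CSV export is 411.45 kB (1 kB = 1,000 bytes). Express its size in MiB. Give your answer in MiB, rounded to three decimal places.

0.392 MiB

411.45 kB × 1,000 bytes/kB = 411,450 bytes
1 MiB = 2^20 bytes = 1,048,576 bytes
411,450 / 1,048,576 = 0.392 MiB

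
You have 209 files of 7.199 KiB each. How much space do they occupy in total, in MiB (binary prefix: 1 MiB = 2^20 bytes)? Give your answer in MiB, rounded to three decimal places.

1.469 MiB

Total = 209 × 7.199 KiB = 1504.591 KiB
= 1504.591 × 1,024 bytes = 1,540,701.184 bytes
1 MiB = 1,048,576 bytes
1,540,701.184 / 1,048,576 = 1.469 MiB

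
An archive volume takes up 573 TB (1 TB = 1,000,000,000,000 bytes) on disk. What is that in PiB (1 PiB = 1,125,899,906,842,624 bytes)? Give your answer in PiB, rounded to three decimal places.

573 TB = 573 × 10^12 bytes = 573,000,000,000,000 bytes
1 PiB = 1,125,899,906,842,624 bytes
573,000,000,000,000 / 1,125,899,906,842,624 = 0.509 PiB

0.509 PiB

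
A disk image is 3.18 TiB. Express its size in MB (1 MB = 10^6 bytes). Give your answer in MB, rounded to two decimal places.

3,496,446.98 MB

3.18 TiB = 3.18 × 2^40 bytes = 3,496,446,976,327.68 bytes
1 MB = 1,000,000 bytes
3,496,446,976,327.68 / 1,000,000 = 3,496,446.98 MB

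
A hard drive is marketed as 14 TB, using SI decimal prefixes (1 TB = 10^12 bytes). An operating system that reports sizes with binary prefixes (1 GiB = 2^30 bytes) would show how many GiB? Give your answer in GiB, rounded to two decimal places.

13,038.52 GiB

14 TB × 1,000,000,000,000 bytes/TB = 14,000,000,000,000 bytes
1 GiB = 1,073,741,824 bytes
14,000,000,000,000 / 1,073,741,824 = 13,038.52 GiB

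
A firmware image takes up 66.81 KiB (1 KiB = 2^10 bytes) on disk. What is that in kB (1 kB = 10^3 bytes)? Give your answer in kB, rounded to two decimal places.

68.41 kB

66.81 KiB = 66.81 × 2^10 bytes = 68,413.44 bytes
1 kB = 10^3 bytes = 1,000 bytes
68,413.44 / 1,000 = 68.41 kB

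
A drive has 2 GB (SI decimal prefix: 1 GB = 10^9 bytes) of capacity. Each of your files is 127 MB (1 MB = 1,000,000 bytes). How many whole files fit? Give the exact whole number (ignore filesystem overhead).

Capacity: 2 GB = 2,000,000,000 bytes
Per item: 127 MB = 127,000,000 bytes
⌊2,000,000,000 / 127,000,000⌋ = 15

15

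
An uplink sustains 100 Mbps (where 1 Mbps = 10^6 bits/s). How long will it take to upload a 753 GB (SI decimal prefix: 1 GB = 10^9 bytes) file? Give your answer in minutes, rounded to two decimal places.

753 GB = 753,000,000,000 bytes = 6,024,000,000,000 bits
100 Mbps = 100,000,000 bits/s
time = 6,024,000,000,000 / 100,000,000 = 60,240.000 s
60,240.000 s / 60 = 1,004.00 minutes

1,004.00 minutes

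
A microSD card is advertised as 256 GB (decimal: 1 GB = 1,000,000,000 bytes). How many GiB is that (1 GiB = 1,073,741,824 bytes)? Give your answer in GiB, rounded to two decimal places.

256 GB = 256 × 10^9 bytes = 256,000,000,000 bytes
1 GiB = 1,073,741,824 bytes
256,000,000,000 / 1,073,741,824 = 238.42 GiB

238.42 GiB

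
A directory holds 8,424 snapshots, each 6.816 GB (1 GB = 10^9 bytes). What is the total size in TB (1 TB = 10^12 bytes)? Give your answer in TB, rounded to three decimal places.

Total = 8,424 × 6.816 GB = 57417.984 GB
= 57417.984 × 1,000,000,000 bytes = 57,417,984,000,000 bytes
1 TB = 1,000,000,000,000 bytes
57,417,984,000,000 / 1,000,000,000,000 = 57.418 TB

57.418 TB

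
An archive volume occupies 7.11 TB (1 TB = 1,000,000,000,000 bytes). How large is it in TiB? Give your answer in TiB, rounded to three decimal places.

6.467 TiB

7.11 TB = 7.11 × 10^12 bytes = 7,110,000,000,000 bytes
1 TiB = 2^40 bytes = 1,099,511,627,776 bytes
7,110,000,000,000 / 1,099,511,627,776 = 6.467 TiB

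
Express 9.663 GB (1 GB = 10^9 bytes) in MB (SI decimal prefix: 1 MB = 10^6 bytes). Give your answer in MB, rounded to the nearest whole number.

9,663 MB

9.663 GB × 1,000,000,000 bytes/GB = 9,663,000,000 bytes
1 MB = 10^6 bytes = 1,000,000 bytes
9,663,000,000 / 1,000,000 = 9,663 MB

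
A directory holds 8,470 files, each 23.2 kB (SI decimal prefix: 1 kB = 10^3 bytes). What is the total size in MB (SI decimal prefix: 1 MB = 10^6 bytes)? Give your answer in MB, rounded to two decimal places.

Total = 8,470 × 23.2 kB = 196,504 kB
= 196,504 × 1,000 bytes = 196,504,000 bytes
1 MB = 1,000,000 bytes
196,504,000 / 1,000,000 = 196.50 MB

196.50 MB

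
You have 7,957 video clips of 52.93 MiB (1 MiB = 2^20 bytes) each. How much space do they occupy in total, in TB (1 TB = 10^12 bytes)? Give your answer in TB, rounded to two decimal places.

Total = 7,957 × 52.93 MiB = 421164.01 MiB
= 421164.01 × 1,048,576 bytes = 441,622,472,949.76 bytes
1 TB = 1,000,000,000,000 bytes
441,622,472,949.76 / 1,000,000,000,000 = 0.44 TB

0.44 TB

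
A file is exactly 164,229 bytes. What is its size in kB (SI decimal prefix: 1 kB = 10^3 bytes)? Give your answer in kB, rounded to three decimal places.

164,229 bytes given.
1 kB = 10^3 bytes = 1,000 bytes
164,229 / 1,000 = 164.229 kB

164.229 kB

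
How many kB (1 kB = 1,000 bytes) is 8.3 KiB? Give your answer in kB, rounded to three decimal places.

8.499 kB

8.3 KiB × 1,024 bytes/KiB = 8,499.2 bytes
1 kB = 10^3 bytes = 1,000 bytes
8,499.2 / 1,000 = 8.499 kB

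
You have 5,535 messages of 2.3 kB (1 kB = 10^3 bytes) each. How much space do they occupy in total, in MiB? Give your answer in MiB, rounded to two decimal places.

12.14 MiB

Total = 5,535 × 2.3 kB = 12730.5 kB
= 12730.5 × 1,000 bytes = 12,730,500 bytes
1 MiB = 1,048,576 bytes
12,730,500 / 1,048,576 = 12.14 MiB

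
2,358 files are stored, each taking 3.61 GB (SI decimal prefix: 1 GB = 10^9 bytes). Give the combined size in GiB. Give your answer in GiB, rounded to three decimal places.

Total = 2,358 × 3.61 GB = 8512.38 GB
= 8512.38 × 1,000,000,000 bytes = 8,512,380,000,000 bytes
1 GiB = 1,073,741,824 bytes
8,512,380,000,000 / 1,073,741,824 = 7,927.772 GiB

7,927.772 GiB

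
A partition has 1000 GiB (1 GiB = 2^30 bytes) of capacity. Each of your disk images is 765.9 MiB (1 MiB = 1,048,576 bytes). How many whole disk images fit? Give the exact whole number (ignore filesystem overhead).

Capacity: 1000 GiB = 1,073,741,824,000 bytes
Per item: 765.9 MiB = 803,104,358.4 bytes
⌊1,073,741,824,000 / 803,104,358.4⌋ = 1,336

1,336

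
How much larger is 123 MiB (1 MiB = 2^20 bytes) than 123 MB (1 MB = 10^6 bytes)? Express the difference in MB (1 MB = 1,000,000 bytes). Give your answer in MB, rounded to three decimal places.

5.975 MB

123 MiB = 123 × 1,048,576 = 128,974,848 bytes
123 MB = 123 × 1,000,000 = 123,000,000 bytes
difference = 5,974,848 bytes
5,974,848 / 1,000,000 = 5.975 MB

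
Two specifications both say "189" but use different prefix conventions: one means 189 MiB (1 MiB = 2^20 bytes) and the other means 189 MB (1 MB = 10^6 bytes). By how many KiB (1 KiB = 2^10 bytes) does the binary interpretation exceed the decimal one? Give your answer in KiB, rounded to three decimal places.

189 MiB = 189 × 1,048,576 = 198,180,864 bytes
189 MB = 189 × 1,000,000 = 189,000,000 bytes
difference = 9,180,864 bytes
9,180,864 / 1,024 = 8,965.688 KiB

8,965.688 KiB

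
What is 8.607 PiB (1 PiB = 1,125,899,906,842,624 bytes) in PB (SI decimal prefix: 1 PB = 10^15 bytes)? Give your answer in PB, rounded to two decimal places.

8.607 PiB = 8.607 × 2^50 bytes = 9,690,620,498,194,464.768 bytes
1 PB = 10^15 bytes = 1,000,000,000,000,000 bytes
9,690,620,498,194,464.768 / 1,000,000,000,000,000 = 9.69 PB

9.69 PB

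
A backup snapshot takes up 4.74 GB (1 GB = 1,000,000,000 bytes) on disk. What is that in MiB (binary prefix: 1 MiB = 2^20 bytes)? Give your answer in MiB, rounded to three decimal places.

4.74 GB = 4.74 × 10^9 bytes = 4,740,000,000 bytes
1 MiB = 1,048,576 bytes
4,740,000,000 / 1,048,576 = 4,520.416 MiB

4,520.416 MiB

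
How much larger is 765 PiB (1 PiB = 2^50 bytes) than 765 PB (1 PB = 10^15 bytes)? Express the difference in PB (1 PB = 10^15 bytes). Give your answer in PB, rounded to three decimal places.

96.313 PB

765 PiB = 765 × 1,125,899,906,842,624 = 861,313,428,734,607,360 bytes
765 PB = 765 × 1,000,000,000,000,000 = 765,000,000,000,000,000 bytes
difference = 96,313,428,734,607,360 bytes
96,313,428,734,607,360 / 1,000,000,000,000,000 = 96.313 PB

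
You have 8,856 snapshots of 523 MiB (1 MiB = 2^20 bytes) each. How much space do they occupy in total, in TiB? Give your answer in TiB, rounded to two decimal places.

4.42 TiB

Total = 8,856 × 523 MiB = 4,631,688 MiB
= 4,631,688 × 1,048,576 bytes = 4,856,676,876,288 bytes
1 TiB = 1,099,511,627,776 bytes
4,856,676,876,288 / 1,099,511,627,776 = 4.42 TiB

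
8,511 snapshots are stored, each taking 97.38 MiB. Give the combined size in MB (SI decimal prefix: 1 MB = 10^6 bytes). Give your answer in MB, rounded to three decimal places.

869,061.026 MB

Total = 8,511 × 97.38 MiB = 828801.18 MiB
= 828801.18 × 1,048,576 bytes = 869,061,026,119.68 bytes
1 MB = 1,000,000 bytes
869,061,026,119.68 / 1,000,000 = 869,061.026 MB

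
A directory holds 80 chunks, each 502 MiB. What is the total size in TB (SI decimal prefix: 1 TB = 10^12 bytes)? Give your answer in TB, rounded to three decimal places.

Total = 80 × 502 MiB = 40,160 MiB
= 40,160 × 1,048,576 bytes = 42,110,812,160 bytes
1 TB = 1,000,000,000,000 bytes
42,110,812,160 / 1,000,000,000,000 = 0.042 TB

0.042 TB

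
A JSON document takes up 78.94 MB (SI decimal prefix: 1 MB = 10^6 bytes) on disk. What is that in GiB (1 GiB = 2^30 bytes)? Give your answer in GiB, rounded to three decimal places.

78.94 MB × 1,000,000 bytes/MB = 78,940,000 bytes
1 GiB = 1,073,741,824 bytes
78,940,000 / 1,073,741,824 = 0.074 GiB

0.074 GiB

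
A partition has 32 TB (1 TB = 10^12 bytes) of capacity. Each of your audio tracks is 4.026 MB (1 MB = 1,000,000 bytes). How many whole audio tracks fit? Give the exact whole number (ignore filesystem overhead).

Capacity: 32 TB = 32,000,000,000,000 bytes
Per item: 4.026 MB = 4,026,000 bytes
⌊32,000,000,000,000 / 4,026,000⌋ = 7,948,335

7,948,335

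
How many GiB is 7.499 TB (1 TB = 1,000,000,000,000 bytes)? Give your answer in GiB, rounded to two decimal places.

7.499 TB × 1,000,000,000,000 bytes/TB = 7,499,000,000,000 bytes
1 GiB = 2^30 bytes = 1,073,741,824 bytes
7,499,000,000,000 / 1,073,741,824 = 6,983.99 GiB

6,983.99 GiB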